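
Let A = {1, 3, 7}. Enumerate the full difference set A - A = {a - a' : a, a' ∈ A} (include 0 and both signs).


A - A = {a - a' : a, a' ∈ A}.
Compute a - a' for each ordered pair (a, a'):
a = 1: 1-1=0, 1-3=-2, 1-7=-6
a = 3: 3-1=2, 3-3=0, 3-7=-4
a = 7: 7-1=6, 7-3=4, 7-7=0
Collecting distinct values (and noting 0 appears from a-a):
A - A = {-6, -4, -2, 0, 2, 4, 6}
|A - A| = 7

A - A = {-6, -4, -2, 0, 2, 4, 6}


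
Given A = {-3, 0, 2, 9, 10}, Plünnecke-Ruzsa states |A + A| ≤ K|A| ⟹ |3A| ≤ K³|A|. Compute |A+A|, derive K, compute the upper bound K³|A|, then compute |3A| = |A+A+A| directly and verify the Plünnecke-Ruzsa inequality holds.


|A| = 5.
Step 1: Compute A + A by enumerating all 25 pairs.
A + A = {-6, -3, -1, 0, 2, 4, 6, 7, 9, 10, 11, 12, 18, 19, 20}, so |A + A| = 15.
Step 2: Doubling constant K = |A + A|/|A| = 15/5 = 15/5 ≈ 3.0000.
Step 3: Plünnecke-Ruzsa gives |3A| ≤ K³·|A| = (3.0000)³ · 5 ≈ 135.0000.
Step 4: Compute 3A = A + A + A directly by enumerating all triples (a,b,c) ∈ A³; |3A| = 31.
Step 5: Check 31 ≤ 135.0000? Yes ✓.

K = 15/5, Plünnecke-Ruzsa bound K³|A| ≈ 135.0000, |3A| = 31, inequality holds.


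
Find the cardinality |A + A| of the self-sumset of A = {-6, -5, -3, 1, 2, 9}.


A + A = {a + a' : a, a' ∈ A}; |A| = 6.
General bounds: 2|A| - 1 ≤ |A + A| ≤ |A|(|A|+1)/2, i.e. 11 ≤ |A + A| ≤ 21.
Lower bound 2|A|-1 is attained iff A is an arithmetic progression.
Enumerate sums a + a' for a ≤ a' (symmetric, so this suffices):
a = -6: -6+-6=-12, -6+-5=-11, -6+-3=-9, -6+1=-5, -6+2=-4, -6+9=3
a = -5: -5+-5=-10, -5+-3=-8, -5+1=-4, -5+2=-3, -5+9=4
a = -3: -3+-3=-6, -3+1=-2, -3+2=-1, -3+9=6
a = 1: 1+1=2, 1+2=3, 1+9=10
a = 2: 2+2=4, 2+9=11
a = 9: 9+9=18
Distinct sums: {-12, -11, -10, -9, -8, -6, -5, -4, -3, -2, -1, 2, 3, 4, 6, 10, 11, 18}
|A + A| = 18

|A + A| = 18


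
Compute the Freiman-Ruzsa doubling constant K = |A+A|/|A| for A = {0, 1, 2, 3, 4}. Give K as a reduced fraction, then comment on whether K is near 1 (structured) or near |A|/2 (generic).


|A| = 5.
Compute A + A by enumerating all 25 pairs.
A + A = {0, 1, 2, 3, 4, 5, 6, 7, 8}, so |A + A| = 9.
K = |A + A| / |A| = 9/5 (already in lowest terms) ≈ 1.8000.
Reference: AP of size 5 gives K = 9/5 ≈ 1.8000; a fully generic set of size 5 gives K ≈ 3.0000.

|A| = 5, |A + A| = 9, K = 9/5.


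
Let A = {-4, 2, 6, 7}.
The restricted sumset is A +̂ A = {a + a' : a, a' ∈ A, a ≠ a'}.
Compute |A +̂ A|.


Restricted sumset: A +̂ A = {a + a' : a ∈ A, a' ∈ A, a ≠ a'}.
Equivalently, take A + A and drop any sum 2a that is achievable ONLY as a + a for a ∈ A (i.e. sums representable only with equal summands).
Enumerate pairs (a, a') with a < a' (symmetric, so each unordered pair gives one sum; this covers all a ≠ a'):
  -4 + 2 = -2
  -4 + 6 = 2
  -4 + 7 = 3
  2 + 6 = 8
  2 + 7 = 9
  6 + 7 = 13
Collected distinct sums: {-2, 2, 3, 8, 9, 13}
|A +̂ A| = 6
(Reference bound: |A +̂ A| ≥ 2|A| - 3 for |A| ≥ 2, with |A| = 4 giving ≥ 5.)

|A +̂ A| = 6


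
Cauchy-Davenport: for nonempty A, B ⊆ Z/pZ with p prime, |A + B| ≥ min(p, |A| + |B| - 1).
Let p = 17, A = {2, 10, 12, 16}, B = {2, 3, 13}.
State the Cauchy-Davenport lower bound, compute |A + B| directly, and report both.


Cauchy-Davenport: |A + B| ≥ min(p, |A| + |B| - 1) for A, B nonempty in Z/pZ.
|A| = 4, |B| = 3, p = 17.
CD lower bound = min(17, 4 + 3 - 1) = min(17, 6) = 6.
Compute A + B mod 17 directly:
a = 2: 2+2=4, 2+3=5, 2+13=15
a = 10: 10+2=12, 10+3=13, 10+13=6
a = 12: 12+2=14, 12+3=15, 12+13=8
a = 16: 16+2=1, 16+3=2, 16+13=12
A + B = {1, 2, 4, 5, 6, 8, 12, 13, 14, 15}, so |A + B| = 10.
Verify: 10 ≥ 6? Yes ✓.

CD lower bound = 6, actual |A + B| = 10.


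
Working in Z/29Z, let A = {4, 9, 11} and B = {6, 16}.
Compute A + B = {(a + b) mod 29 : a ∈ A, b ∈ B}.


Work in Z/29Z: reduce every sum a + b modulo 29.
Enumerate all 6 pairs:
a = 4: 4+6=10, 4+16=20
a = 9: 9+6=15, 9+16=25
a = 11: 11+6=17, 11+16=27
Distinct residues collected: {10, 15, 17, 20, 25, 27}
|A + B| = 6 (out of 29 total residues).

A + B = {10, 15, 17, 20, 25, 27}


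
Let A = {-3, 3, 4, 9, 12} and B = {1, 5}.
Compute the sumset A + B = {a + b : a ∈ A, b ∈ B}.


A + B = {a + b : a ∈ A, b ∈ B}.
Enumerate all |A|·|B| = 5·2 = 10 pairs (a, b) and collect distinct sums.
a = -3: -3+1=-2, -3+5=2
a = 3: 3+1=4, 3+5=8
a = 4: 4+1=5, 4+5=9
a = 9: 9+1=10, 9+5=14
a = 12: 12+1=13, 12+5=17
Collecting distinct sums: A + B = {-2, 2, 4, 5, 8, 9, 10, 13, 14, 17}
|A + B| = 10

A + B = {-2, 2, 4, 5, 8, 9, 10, 13, 14, 17}


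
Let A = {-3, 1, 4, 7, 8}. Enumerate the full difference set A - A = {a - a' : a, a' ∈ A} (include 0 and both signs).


A - A = {a - a' : a, a' ∈ A}.
Compute a - a' for each ordered pair (a, a'):
a = -3: -3--3=0, -3-1=-4, -3-4=-7, -3-7=-10, -3-8=-11
a = 1: 1--3=4, 1-1=0, 1-4=-3, 1-7=-6, 1-8=-7
a = 4: 4--3=7, 4-1=3, 4-4=0, 4-7=-3, 4-8=-4
a = 7: 7--3=10, 7-1=6, 7-4=3, 7-7=0, 7-8=-1
a = 8: 8--3=11, 8-1=7, 8-4=4, 8-7=1, 8-8=0
Collecting distinct values (and noting 0 appears from a-a):
A - A = {-11, -10, -7, -6, -4, -3, -1, 0, 1, 3, 4, 6, 7, 10, 11}
|A - A| = 15

A - A = {-11, -10, -7, -6, -4, -3, -1, 0, 1, 3, 4, 6, 7, 10, 11}


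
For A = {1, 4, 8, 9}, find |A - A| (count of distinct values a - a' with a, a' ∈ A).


A - A = {a - a' : a, a' ∈ A}; |A| = 4.
Bounds: 2|A|-1 ≤ |A - A| ≤ |A|² - |A| + 1, i.e. 7 ≤ |A - A| ≤ 13.
Note: 0 ∈ A - A always (from a - a). The set is symmetric: if d ∈ A - A then -d ∈ A - A.
Enumerate nonzero differences d = a - a' with a > a' (then include -d):
Positive differences: {1, 3, 4, 5, 7, 8}
Full difference set: {0} ∪ (positive diffs) ∪ (negative diffs).
|A - A| = 1 + 2·6 = 13 (matches direct enumeration: 13).

|A - A| = 13


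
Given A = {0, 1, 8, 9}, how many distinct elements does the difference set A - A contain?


A - A = {a - a' : a, a' ∈ A}; |A| = 4.
Bounds: 2|A|-1 ≤ |A - A| ≤ |A|² - |A| + 1, i.e. 7 ≤ |A - A| ≤ 13.
Note: 0 ∈ A - A always (from a - a). The set is symmetric: if d ∈ A - A then -d ∈ A - A.
Enumerate nonzero differences d = a - a' with a > a' (then include -d):
Positive differences: {1, 7, 8, 9}
Full difference set: {0} ∪ (positive diffs) ∪ (negative diffs).
|A - A| = 1 + 2·4 = 9 (matches direct enumeration: 9).

|A - A| = 9


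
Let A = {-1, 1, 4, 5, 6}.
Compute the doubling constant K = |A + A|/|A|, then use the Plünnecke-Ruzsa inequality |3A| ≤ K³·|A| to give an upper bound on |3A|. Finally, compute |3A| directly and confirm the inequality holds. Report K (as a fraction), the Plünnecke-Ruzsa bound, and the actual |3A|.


|A| = 5.
Step 1: Compute A + A by enumerating all 25 pairs.
A + A = {-2, 0, 2, 3, 4, 5, 6, 7, 8, 9, 10, 11, 12}, so |A + A| = 13.
Step 2: Doubling constant K = |A + A|/|A| = 13/5 = 13/5 ≈ 2.6000.
Step 3: Plünnecke-Ruzsa gives |3A| ≤ K³·|A| = (2.6000)³ · 5 ≈ 87.8800.
Step 4: Compute 3A = A + A + A directly by enumerating all triples (a,b,c) ∈ A³; |3A| = 20.
Step 5: Check 20 ≤ 87.8800? Yes ✓.

K = 13/5, Plünnecke-Ruzsa bound K³|A| ≈ 87.8800, |3A| = 20, inequality holds.


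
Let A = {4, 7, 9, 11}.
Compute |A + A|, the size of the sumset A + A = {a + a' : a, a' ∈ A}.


A + A = {a + a' : a, a' ∈ A}; |A| = 4.
General bounds: 2|A| - 1 ≤ |A + A| ≤ |A|(|A|+1)/2, i.e. 7 ≤ |A + A| ≤ 10.
Lower bound 2|A|-1 is attained iff A is an arithmetic progression.
Enumerate sums a + a' for a ≤ a' (symmetric, so this suffices):
a = 4: 4+4=8, 4+7=11, 4+9=13, 4+11=15
a = 7: 7+7=14, 7+9=16, 7+11=18
a = 9: 9+9=18, 9+11=20
a = 11: 11+11=22
Distinct sums: {8, 11, 13, 14, 15, 16, 18, 20, 22}
|A + A| = 9

|A + A| = 9


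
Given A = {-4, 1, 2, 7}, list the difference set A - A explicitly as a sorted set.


A - A = {a - a' : a, a' ∈ A}.
Compute a - a' for each ordered pair (a, a'):
a = -4: -4--4=0, -4-1=-5, -4-2=-6, -4-7=-11
a = 1: 1--4=5, 1-1=0, 1-2=-1, 1-7=-6
a = 2: 2--4=6, 2-1=1, 2-2=0, 2-7=-5
a = 7: 7--4=11, 7-1=6, 7-2=5, 7-7=0
Collecting distinct values (and noting 0 appears from a-a):
A - A = {-11, -6, -5, -1, 0, 1, 5, 6, 11}
|A - A| = 9

A - A = {-11, -6, -5, -1, 0, 1, 5, 6, 11}


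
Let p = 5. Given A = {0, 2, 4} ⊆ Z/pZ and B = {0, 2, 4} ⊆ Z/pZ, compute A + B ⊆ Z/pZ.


Work in Z/5Z: reduce every sum a + b modulo 5.
Enumerate all 9 pairs:
a = 0: 0+0=0, 0+2=2, 0+4=4
a = 2: 2+0=2, 2+2=4, 2+4=1
a = 4: 4+0=4, 4+2=1, 4+4=3
Distinct residues collected: {0, 1, 2, 3, 4}
|A + B| = 5 (out of 5 total residues).

A + B = {0, 1, 2, 3, 4}


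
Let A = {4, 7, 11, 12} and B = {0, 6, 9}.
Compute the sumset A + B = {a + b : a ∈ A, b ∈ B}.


A + B = {a + b : a ∈ A, b ∈ B}.
Enumerate all |A|·|B| = 4·3 = 12 pairs (a, b) and collect distinct sums.
a = 4: 4+0=4, 4+6=10, 4+9=13
a = 7: 7+0=7, 7+6=13, 7+9=16
a = 11: 11+0=11, 11+6=17, 11+9=20
a = 12: 12+0=12, 12+6=18, 12+9=21
Collecting distinct sums: A + B = {4, 7, 10, 11, 12, 13, 16, 17, 18, 20, 21}
|A + B| = 11

A + B = {4, 7, 10, 11, 12, 13, 16, 17, 18, 20, 21}


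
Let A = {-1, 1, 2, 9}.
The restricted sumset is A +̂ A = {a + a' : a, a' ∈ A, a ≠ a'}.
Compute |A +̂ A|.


Restricted sumset: A +̂ A = {a + a' : a ∈ A, a' ∈ A, a ≠ a'}.
Equivalently, take A + A and drop any sum 2a that is achievable ONLY as a + a for a ∈ A (i.e. sums representable only with equal summands).
Enumerate pairs (a, a') with a < a' (symmetric, so each unordered pair gives one sum; this covers all a ≠ a'):
  -1 + 1 = 0
  -1 + 2 = 1
  -1 + 9 = 8
  1 + 2 = 3
  1 + 9 = 10
  2 + 9 = 11
Collected distinct sums: {0, 1, 3, 8, 10, 11}
|A +̂ A| = 6
(Reference bound: |A +̂ A| ≥ 2|A| - 3 for |A| ≥ 2, with |A| = 4 giving ≥ 5.)

|A +̂ A| = 6


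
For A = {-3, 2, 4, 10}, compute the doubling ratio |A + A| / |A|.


|A| = 4.
Compute A + A by enumerating all 16 pairs.
A + A = {-6, -1, 1, 4, 6, 7, 8, 12, 14, 20}, so |A + A| = 10.
K = |A + A| / |A| = 10/4 = 5/2 ≈ 2.5000.
Reference: AP of size 4 gives K = 7/4 ≈ 1.7500; a fully generic set of size 4 gives K ≈ 2.5000.

|A| = 4, |A + A| = 10, K = 10/4 = 5/2.


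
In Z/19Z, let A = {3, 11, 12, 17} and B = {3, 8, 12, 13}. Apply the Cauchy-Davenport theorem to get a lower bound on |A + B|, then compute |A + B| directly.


Cauchy-Davenport: |A + B| ≥ min(p, |A| + |B| - 1) for A, B nonempty in Z/pZ.
|A| = 4, |B| = 4, p = 19.
CD lower bound = min(19, 4 + 4 - 1) = min(19, 7) = 7.
Compute A + B mod 19 directly:
a = 3: 3+3=6, 3+8=11, 3+12=15, 3+13=16
a = 11: 11+3=14, 11+8=0, 11+12=4, 11+13=5
a = 12: 12+3=15, 12+8=1, 12+12=5, 12+13=6
a = 17: 17+3=1, 17+8=6, 17+12=10, 17+13=11
A + B = {0, 1, 4, 5, 6, 10, 11, 14, 15, 16}, so |A + B| = 10.
Verify: 10 ≥ 7? Yes ✓.

CD lower bound = 7, actual |A + B| = 10.


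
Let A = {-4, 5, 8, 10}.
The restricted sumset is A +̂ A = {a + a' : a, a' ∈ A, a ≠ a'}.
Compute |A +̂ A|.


Restricted sumset: A +̂ A = {a + a' : a ∈ A, a' ∈ A, a ≠ a'}.
Equivalently, take A + A and drop any sum 2a that is achievable ONLY as a + a for a ∈ A (i.e. sums representable only with equal summands).
Enumerate pairs (a, a') with a < a' (symmetric, so each unordered pair gives one sum; this covers all a ≠ a'):
  -4 + 5 = 1
  -4 + 8 = 4
  -4 + 10 = 6
  5 + 8 = 13
  5 + 10 = 15
  8 + 10 = 18
Collected distinct sums: {1, 4, 6, 13, 15, 18}
|A +̂ A| = 6
(Reference bound: |A +̂ A| ≥ 2|A| - 3 for |A| ≥ 2, with |A| = 4 giving ≥ 5.)

|A +̂ A| = 6


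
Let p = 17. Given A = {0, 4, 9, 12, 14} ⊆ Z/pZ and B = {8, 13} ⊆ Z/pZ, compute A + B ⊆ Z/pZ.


Work in Z/17Z: reduce every sum a + b modulo 17.
Enumerate all 10 pairs:
a = 0: 0+8=8, 0+13=13
a = 4: 4+8=12, 4+13=0
a = 9: 9+8=0, 9+13=5
a = 12: 12+8=3, 12+13=8
a = 14: 14+8=5, 14+13=10
Distinct residues collected: {0, 3, 5, 8, 10, 12, 13}
|A + B| = 7 (out of 17 total residues).

A + B = {0, 3, 5, 8, 10, 12, 13}


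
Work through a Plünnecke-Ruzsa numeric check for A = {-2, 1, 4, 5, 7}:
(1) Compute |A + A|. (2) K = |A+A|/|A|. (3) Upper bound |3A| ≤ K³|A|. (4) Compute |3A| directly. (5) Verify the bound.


|A| = 5.
Step 1: Compute A + A by enumerating all 25 pairs.
A + A = {-4, -1, 2, 3, 5, 6, 8, 9, 10, 11, 12, 14}, so |A + A| = 12.
Step 2: Doubling constant K = |A + A|/|A| = 12/5 = 12/5 ≈ 2.4000.
Step 3: Plünnecke-Ruzsa gives |3A| ≤ K³·|A| = (2.4000)³ · 5 ≈ 69.1200.
Step 4: Compute 3A = A + A + A directly by enumerating all triples (a,b,c) ∈ A³; |3A| = 21.
Step 5: Check 21 ≤ 69.1200? Yes ✓.

K = 12/5, Plünnecke-Ruzsa bound K³|A| ≈ 69.1200, |3A| = 21, inequality holds.


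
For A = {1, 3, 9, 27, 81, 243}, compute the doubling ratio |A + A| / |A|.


|A| = 6.
Compute A + A by enumerating all 36 pairs.
A + A = {2, 4, 6, 10, 12, 18, 28, 30, 36, 54, 82, 84, 90, 108, 162, 244, 246, 252, 270, 324, 486}, so |A + A| = 21.
K = |A + A| / |A| = 21/6 = 7/2 ≈ 3.5000.
Reference: AP of size 6 gives K = 11/6 ≈ 1.8333; a fully generic set of size 6 gives K ≈ 3.5000.

|A| = 6, |A + A| = 21, K = 21/6 = 7/2.


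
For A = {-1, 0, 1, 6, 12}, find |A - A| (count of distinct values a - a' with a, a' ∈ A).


A - A = {a - a' : a, a' ∈ A}; |A| = 5.
Bounds: 2|A|-1 ≤ |A - A| ≤ |A|² - |A| + 1, i.e. 9 ≤ |A - A| ≤ 21.
Note: 0 ∈ A - A always (from a - a). The set is symmetric: if d ∈ A - A then -d ∈ A - A.
Enumerate nonzero differences d = a - a' with a > a' (then include -d):
Positive differences: {1, 2, 5, 6, 7, 11, 12, 13}
Full difference set: {0} ∪ (positive diffs) ∪ (negative diffs).
|A - A| = 1 + 2·8 = 17 (matches direct enumeration: 17).

|A - A| = 17


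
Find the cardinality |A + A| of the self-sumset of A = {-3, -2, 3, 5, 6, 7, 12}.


A + A = {a + a' : a, a' ∈ A}; |A| = 7.
General bounds: 2|A| - 1 ≤ |A + A| ≤ |A|(|A|+1)/2, i.e. 13 ≤ |A + A| ≤ 28.
Lower bound 2|A|-1 is attained iff A is an arithmetic progression.
Enumerate sums a + a' for a ≤ a' (symmetric, so this suffices):
a = -3: -3+-3=-6, -3+-2=-5, -3+3=0, -3+5=2, -3+6=3, -3+7=4, -3+12=9
a = -2: -2+-2=-4, -2+3=1, -2+5=3, -2+6=4, -2+7=5, -2+12=10
a = 3: 3+3=6, 3+5=8, 3+6=9, 3+7=10, 3+12=15
a = 5: 5+5=10, 5+6=11, 5+7=12, 5+12=17
a = 6: 6+6=12, 6+7=13, 6+12=18
a = 7: 7+7=14, 7+12=19
a = 12: 12+12=24
Distinct sums: {-6, -5, -4, 0, 1, 2, 3, 4, 5, 6, 8, 9, 10, 11, 12, 13, 14, 15, 17, 18, 19, 24}
|A + A| = 22

|A + A| = 22


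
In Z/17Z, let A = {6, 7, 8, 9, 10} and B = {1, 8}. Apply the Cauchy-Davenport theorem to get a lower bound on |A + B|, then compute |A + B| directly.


Cauchy-Davenport: |A + B| ≥ min(p, |A| + |B| - 1) for A, B nonempty in Z/pZ.
|A| = 5, |B| = 2, p = 17.
CD lower bound = min(17, 5 + 2 - 1) = min(17, 6) = 6.
Compute A + B mod 17 directly:
a = 6: 6+1=7, 6+8=14
a = 7: 7+1=8, 7+8=15
a = 8: 8+1=9, 8+8=16
a = 9: 9+1=10, 9+8=0
a = 10: 10+1=11, 10+8=1
A + B = {0, 1, 7, 8, 9, 10, 11, 14, 15, 16}, so |A + B| = 10.
Verify: 10 ≥ 6? Yes ✓.

CD lower bound = 6, actual |A + B| = 10.


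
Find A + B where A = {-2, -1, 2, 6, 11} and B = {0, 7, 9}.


A + B = {a + b : a ∈ A, b ∈ B}.
Enumerate all |A|·|B| = 5·3 = 15 pairs (a, b) and collect distinct sums.
a = -2: -2+0=-2, -2+7=5, -2+9=7
a = -1: -1+0=-1, -1+7=6, -1+9=8
a = 2: 2+0=2, 2+7=9, 2+9=11
a = 6: 6+0=6, 6+7=13, 6+9=15
a = 11: 11+0=11, 11+7=18, 11+9=20
Collecting distinct sums: A + B = {-2, -1, 2, 5, 6, 7, 8, 9, 11, 13, 15, 18, 20}
|A + B| = 13

A + B = {-2, -1, 2, 5, 6, 7, 8, 9, 11, 13, 15, 18, 20}


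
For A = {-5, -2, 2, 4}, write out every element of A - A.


A - A = {a - a' : a, a' ∈ A}.
Compute a - a' for each ordered pair (a, a'):
a = -5: -5--5=0, -5--2=-3, -5-2=-7, -5-4=-9
a = -2: -2--5=3, -2--2=0, -2-2=-4, -2-4=-6
a = 2: 2--5=7, 2--2=4, 2-2=0, 2-4=-2
a = 4: 4--5=9, 4--2=6, 4-2=2, 4-4=0
Collecting distinct values (and noting 0 appears from a-a):
A - A = {-9, -7, -6, -4, -3, -2, 0, 2, 3, 4, 6, 7, 9}
|A - A| = 13

A - A = {-9, -7, -6, -4, -3, -2, 0, 2, 3, 4, 6, 7, 9}


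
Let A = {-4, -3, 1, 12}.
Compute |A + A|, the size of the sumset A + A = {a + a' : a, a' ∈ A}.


A + A = {a + a' : a, a' ∈ A}; |A| = 4.
General bounds: 2|A| - 1 ≤ |A + A| ≤ |A|(|A|+1)/2, i.e. 7 ≤ |A + A| ≤ 10.
Lower bound 2|A|-1 is attained iff A is an arithmetic progression.
Enumerate sums a + a' for a ≤ a' (symmetric, so this suffices):
a = -4: -4+-4=-8, -4+-3=-7, -4+1=-3, -4+12=8
a = -3: -3+-3=-6, -3+1=-2, -3+12=9
a = 1: 1+1=2, 1+12=13
a = 12: 12+12=24
Distinct sums: {-8, -7, -6, -3, -2, 2, 8, 9, 13, 24}
|A + A| = 10

|A + A| = 10


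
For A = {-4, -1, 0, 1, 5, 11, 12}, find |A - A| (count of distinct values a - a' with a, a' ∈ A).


A - A = {a - a' : a, a' ∈ A}; |A| = 7.
Bounds: 2|A|-1 ≤ |A - A| ≤ |A|² - |A| + 1, i.e. 13 ≤ |A - A| ≤ 43.
Note: 0 ∈ A - A always (from a - a). The set is symmetric: if d ∈ A - A then -d ∈ A - A.
Enumerate nonzero differences d = a - a' with a > a' (then include -d):
Positive differences: {1, 2, 3, 4, 5, 6, 7, 9, 10, 11, 12, 13, 15, 16}
Full difference set: {0} ∪ (positive diffs) ∪ (negative diffs).
|A - A| = 1 + 2·14 = 29 (matches direct enumeration: 29).

|A - A| = 29


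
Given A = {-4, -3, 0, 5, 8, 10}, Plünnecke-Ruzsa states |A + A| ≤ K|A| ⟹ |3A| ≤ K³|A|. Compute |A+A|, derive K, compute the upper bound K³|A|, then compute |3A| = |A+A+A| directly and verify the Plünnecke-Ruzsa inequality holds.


|A| = 6.
Step 1: Compute A + A by enumerating all 36 pairs.
A + A = {-8, -7, -6, -4, -3, 0, 1, 2, 4, 5, 6, 7, 8, 10, 13, 15, 16, 18, 20}, so |A + A| = 19.
Step 2: Doubling constant K = |A + A|/|A| = 19/6 = 19/6 ≈ 3.1667.
Step 3: Plünnecke-Ruzsa gives |3A| ≤ K³·|A| = (3.1667)³ · 6 ≈ 190.5278.
Step 4: Compute 3A = A + A + A directly by enumerating all triples (a,b,c) ∈ A³; |3A| = 38.
Step 5: Check 38 ≤ 190.5278? Yes ✓.

K = 19/6, Plünnecke-Ruzsa bound K³|A| ≈ 190.5278, |3A| = 38, inequality holds.


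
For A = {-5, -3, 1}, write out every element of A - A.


A - A = {a - a' : a, a' ∈ A}.
Compute a - a' for each ordered pair (a, a'):
a = -5: -5--5=0, -5--3=-2, -5-1=-6
a = -3: -3--5=2, -3--3=0, -3-1=-4
a = 1: 1--5=6, 1--3=4, 1-1=0
Collecting distinct values (and noting 0 appears from a-a):
A - A = {-6, -4, -2, 0, 2, 4, 6}
|A - A| = 7

A - A = {-6, -4, -2, 0, 2, 4, 6}


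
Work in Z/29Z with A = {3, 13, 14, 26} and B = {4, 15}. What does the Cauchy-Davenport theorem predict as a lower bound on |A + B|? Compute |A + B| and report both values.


Cauchy-Davenport: |A + B| ≥ min(p, |A| + |B| - 1) for A, B nonempty in Z/pZ.
|A| = 4, |B| = 2, p = 29.
CD lower bound = min(29, 4 + 2 - 1) = min(29, 5) = 5.
Compute A + B mod 29 directly:
a = 3: 3+4=7, 3+15=18
a = 13: 13+4=17, 13+15=28
a = 14: 14+4=18, 14+15=0
a = 26: 26+4=1, 26+15=12
A + B = {0, 1, 7, 12, 17, 18, 28}, so |A + B| = 7.
Verify: 7 ≥ 5? Yes ✓.

CD lower bound = 5, actual |A + B| = 7.


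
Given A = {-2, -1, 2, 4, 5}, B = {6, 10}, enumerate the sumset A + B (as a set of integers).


A + B = {a + b : a ∈ A, b ∈ B}.
Enumerate all |A|·|B| = 5·2 = 10 pairs (a, b) and collect distinct sums.
a = -2: -2+6=4, -2+10=8
a = -1: -1+6=5, -1+10=9
a = 2: 2+6=8, 2+10=12
a = 4: 4+6=10, 4+10=14
a = 5: 5+6=11, 5+10=15
Collecting distinct sums: A + B = {4, 5, 8, 9, 10, 11, 12, 14, 15}
|A + B| = 9

A + B = {4, 5, 8, 9, 10, 11, 12, 14, 15}


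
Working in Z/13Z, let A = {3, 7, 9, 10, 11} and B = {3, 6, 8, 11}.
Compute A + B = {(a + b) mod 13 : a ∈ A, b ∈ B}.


Work in Z/13Z: reduce every sum a + b modulo 13.
Enumerate all 20 pairs:
a = 3: 3+3=6, 3+6=9, 3+8=11, 3+11=1
a = 7: 7+3=10, 7+6=0, 7+8=2, 7+11=5
a = 9: 9+3=12, 9+6=2, 9+8=4, 9+11=7
a = 10: 10+3=0, 10+6=3, 10+8=5, 10+11=8
a = 11: 11+3=1, 11+6=4, 11+8=6, 11+11=9
Distinct residues collected: {0, 1, 2, 3, 4, 5, 6, 7, 8, 9, 10, 11, 12}
|A + B| = 13 (out of 13 total residues).

A + B = {0, 1, 2, 3, 4, 5, 6, 7, 8, 9, 10, 11, 12}


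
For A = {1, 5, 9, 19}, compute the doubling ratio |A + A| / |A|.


|A| = 4.
Compute A + A by enumerating all 16 pairs.
A + A = {2, 6, 10, 14, 18, 20, 24, 28, 38}, so |A + A| = 9.
K = |A + A| / |A| = 9/4 (already in lowest terms) ≈ 2.2500.
Reference: AP of size 4 gives K = 7/4 ≈ 1.7500; a fully generic set of size 4 gives K ≈ 2.5000.

|A| = 4, |A + A| = 9, K = 9/4.


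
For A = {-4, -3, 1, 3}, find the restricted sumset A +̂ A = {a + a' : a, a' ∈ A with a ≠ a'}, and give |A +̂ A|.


Restricted sumset: A +̂ A = {a + a' : a ∈ A, a' ∈ A, a ≠ a'}.
Equivalently, take A + A and drop any sum 2a that is achievable ONLY as a + a for a ∈ A (i.e. sums representable only with equal summands).
Enumerate pairs (a, a') with a < a' (symmetric, so each unordered pair gives one sum; this covers all a ≠ a'):
  -4 + -3 = -7
  -4 + 1 = -3
  -4 + 3 = -1
  -3 + 1 = -2
  -3 + 3 = 0
  1 + 3 = 4
Collected distinct sums: {-7, -3, -2, -1, 0, 4}
|A +̂ A| = 6
(Reference bound: |A +̂ A| ≥ 2|A| - 3 for |A| ≥ 2, with |A| = 4 giving ≥ 5.)

|A +̂ A| = 6


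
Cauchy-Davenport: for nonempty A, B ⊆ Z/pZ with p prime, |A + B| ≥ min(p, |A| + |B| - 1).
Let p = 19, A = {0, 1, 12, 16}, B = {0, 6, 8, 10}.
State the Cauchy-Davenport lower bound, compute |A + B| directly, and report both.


Cauchy-Davenport: |A + B| ≥ min(p, |A| + |B| - 1) for A, B nonempty in Z/pZ.
|A| = 4, |B| = 4, p = 19.
CD lower bound = min(19, 4 + 4 - 1) = min(19, 7) = 7.
Compute A + B mod 19 directly:
a = 0: 0+0=0, 0+6=6, 0+8=8, 0+10=10
a = 1: 1+0=1, 1+6=7, 1+8=9, 1+10=11
a = 12: 12+0=12, 12+6=18, 12+8=1, 12+10=3
a = 16: 16+0=16, 16+6=3, 16+8=5, 16+10=7
A + B = {0, 1, 3, 5, 6, 7, 8, 9, 10, 11, 12, 16, 18}, so |A + B| = 13.
Verify: 13 ≥ 7? Yes ✓.

CD lower bound = 7, actual |A + B| = 13.


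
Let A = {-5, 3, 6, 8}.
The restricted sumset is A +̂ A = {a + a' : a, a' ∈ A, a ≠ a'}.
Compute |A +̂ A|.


Restricted sumset: A +̂ A = {a + a' : a ∈ A, a' ∈ A, a ≠ a'}.
Equivalently, take A + A and drop any sum 2a that is achievable ONLY as a + a for a ∈ A (i.e. sums representable only with equal summands).
Enumerate pairs (a, a') with a < a' (symmetric, so each unordered pair gives one sum; this covers all a ≠ a'):
  -5 + 3 = -2
  -5 + 6 = 1
  -5 + 8 = 3
  3 + 6 = 9
  3 + 8 = 11
  6 + 8 = 14
Collected distinct sums: {-2, 1, 3, 9, 11, 14}
|A +̂ A| = 6
(Reference bound: |A +̂ A| ≥ 2|A| - 3 for |A| ≥ 2, with |A| = 4 giving ≥ 5.)

|A +̂ A| = 6


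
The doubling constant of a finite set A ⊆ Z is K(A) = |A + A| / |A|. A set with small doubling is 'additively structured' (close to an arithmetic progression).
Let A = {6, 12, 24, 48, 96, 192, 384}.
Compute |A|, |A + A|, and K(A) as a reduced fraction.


|A| = 7.
Compute A + A by enumerating all 49 pairs.
A + A = {12, 18, 24, 30, 36, 48, 54, 60, 72, 96, 102, 108, 120, 144, 192, 198, 204, 216, 240, 288, 384, 390, 396, 408, 432, 480, 576, 768}, so |A + A| = 28.
K = |A + A| / |A| = 28/7 = 4/1 ≈ 4.0000.
Reference: AP of size 7 gives K = 13/7 ≈ 1.8571; a fully generic set of size 7 gives K ≈ 4.0000.

|A| = 7, |A + A| = 28, K = 28/7 = 4/1.


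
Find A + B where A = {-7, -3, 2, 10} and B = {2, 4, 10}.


A + B = {a + b : a ∈ A, b ∈ B}.
Enumerate all |A|·|B| = 4·3 = 12 pairs (a, b) and collect distinct sums.
a = -7: -7+2=-5, -7+4=-3, -7+10=3
a = -3: -3+2=-1, -3+4=1, -3+10=7
a = 2: 2+2=4, 2+4=6, 2+10=12
a = 10: 10+2=12, 10+4=14, 10+10=20
Collecting distinct sums: A + B = {-5, -3, -1, 1, 3, 4, 6, 7, 12, 14, 20}
|A + B| = 11

A + B = {-5, -3, -1, 1, 3, 4, 6, 7, 12, 14, 20}


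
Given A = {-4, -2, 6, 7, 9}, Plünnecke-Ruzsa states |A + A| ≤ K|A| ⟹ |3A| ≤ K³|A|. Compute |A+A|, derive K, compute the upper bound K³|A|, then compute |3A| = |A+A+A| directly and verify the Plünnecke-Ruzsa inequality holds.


|A| = 5.
Step 1: Compute A + A by enumerating all 25 pairs.
A + A = {-8, -6, -4, 2, 3, 4, 5, 7, 12, 13, 14, 15, 16, 18}, so |A + A| = 14.
Step 2: Doubling constant K = |A + A|/|A| = 14/5 = 14/5 ≈ 2.8000.
Step 3: Plünnecke-Ruzsa gives |3A| ≤ K³·|A| = (2.8000)³ · 5 ≈ 109.7600.
Step 4: Compute 3A = A + A + A directly by enumerating all triples (a,b,c) ∈ A³; |3A| = 28.
Step 5: Check 28 ≤ 109.7600? Yes ✓.

K = 14/5, Plünnecke-Ruzsa bound K³|A| ≈ 109.7600, |3A| = 28, inequality holds.


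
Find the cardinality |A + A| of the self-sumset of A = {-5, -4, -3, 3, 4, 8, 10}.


A + A = {a + a' : a, a' ∈ A}; |A| = 7.
General bounds: 2|A| - 1 ≤ |A + A| ≤ |A|(|A|+1)/2, i.e. 13 ≤ |A + A| ≤ 28.
Lower bound 2|A|-1 is attained iff A is an arithmetic progression.
Enumerate sums a + a' for a ≤ a' (symmetric, so this suffices):
a = -5: -5+-5=-10, -5+-4=-9, -5+-3=-8, -5+3=-2, -5+4=-1, -5+8=3, -5+10=5
a = -4: -4+-4=-8, -4+-3=-7, -4+3=-1, -4+4=0, -4+8=4, -4+10=6
a = -3: -3+-3=-6, -3+3=0, -3+4=1, -3+8=5, -3+10=7
a = 3: 3+3=6, 3+4=7, 3+8=11, 3+10=13
a = 4: 4+4=8, 4+8=12, 4+10=14
a = 8: 8+8=16, 8+10=18
a = 10: 10+10=20
Distinct sums: {-10, -9, -8, -7, -6, -2, -1, 0, 1, 3, 4, 5, 6, 7, 8, 11, 12, 13, 14, 16, 18, 20}
|A + A| = 22

|A + A| = 22


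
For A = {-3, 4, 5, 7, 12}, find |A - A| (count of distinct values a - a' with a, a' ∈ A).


A - A = {a - a' : a, a' ∈ A}; |A| = 5.
Bounds: 2|A|-1 ≤ |A - A| ≤ |A|² - |A| + 1, i.e. 9 ≤ |A - A| ≤ 21.
Note: 0 ∈ A - A always (from a - a). The set is symmetric: if d ∈ A - A then -d ∈ A - A.
Enumerate nonzero differences d = a - a' with a > a' (then include -d):
Positive differences: {1, 2, 3, 5, 7, 8, 10, 15}
Full difference set: {0} ∪ (positive diffs) ∪ (negative diffs).
|A - A| = 1 + 2·8 = 17 (matches direct enumeration: 17).

|A - A| = 17


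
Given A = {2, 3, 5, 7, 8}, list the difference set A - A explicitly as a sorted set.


A - A = {a - a' : a, a' ∈ A}.
Compute a - a' for each ordered pair (a, a'):
a = 2: 2-2=0, 2-3=-1, 2-5=-3, 2-7=-5, 2-8=-6
a = 3: 3-2=1, 3-3=0, 3-5=-2, 3-7=-4, 3-8=-5
a = 5: 5-2=3, 5-3=2, 5-5=0, 5-7=-2, 5-8=-3
a = 7: 7-2=5, 7-3=4, 7-5=2, 7-7=0, 7-8=-1
a = 8: 8-2=6, 8-3=5, 8-5=3, 8-7=1, 8-8=0
Collecting distinct values (and noting 0 appears from a-a):
A - A = {-6, -5, -4, -3, -2, -1, 0, 1, 2, 3, 4, 5, 6}
|A - A| = 13

A - A = {-6, -5, -4, -3, -2, -1, 0, 1, 2, 3, 4, 5, 6}


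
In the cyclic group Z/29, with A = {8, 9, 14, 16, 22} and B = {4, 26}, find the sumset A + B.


Work in Z/29Z: reduce every sum a + b modulo 29.
Enumerate all 10 pairs:
a = 8: 8+4=12, 8+26=5
a = 9: 9+4=13, 9+26=6
a = 14: 14+4=18, 14+26=11
a = 16: 16+4=20, 16+26=13
a = 22: 22+4=26, 22+26=19
Distinct residues collected: {5, 6, 11, 12, 13, 18, 19, 20, 26}
|A + B| = 9 (out of 29 total residues).

A + B = {5, 6, 11, 12, 13, 18, 19, 20, 26}


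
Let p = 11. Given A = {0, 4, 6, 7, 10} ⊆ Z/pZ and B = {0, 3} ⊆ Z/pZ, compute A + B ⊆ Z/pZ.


Work in Z/11Z: reduce every sum a + b modulo 11.
Enumerate all 10 pairs:
a = 0: 0+0=0, 0+3=3
a = 4: 4+0=4, 4+3=7
a = 6: 6+0=6, 6+3=9
a = 7: 7+0=7, 7+3=10
a = 10: 10+0=10, 10+3=2
Distinct residues collected: {0, 2, 3, 4, 6, 7, 9, 10}
|A + B| = 8 (out of 11 total residues).

A + B = {0, 2, 3, 4, 6, 7, 9, 10}


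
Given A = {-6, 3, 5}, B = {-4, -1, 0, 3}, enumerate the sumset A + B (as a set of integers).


A + B = {a + b : a ∈ A, b ∈ B}.
Enumerate all |A|·|B| = 3·4 = 12 pairs (a, b) and collect distinct sums.
a = -6: -6+-4=-10, -6+-1=-7, -6+0=-6, -6+3=-3
a = 3: 3+-4=-1, 3+-1=2, 3+0=3, 3+3=6
a = 5: 5+-4=1, 5+-1=4, 5+0=5, 5+3=8
Collecting distinct sums: A + B = {-10, -7, -6, -3, -1, 1, 2, 3, 4, 5, 6, 8}
|A + B| = 12

A + B = {-10, -7, -6, -3, -1, 1, 2, 3, 4, 5, 6, 8}


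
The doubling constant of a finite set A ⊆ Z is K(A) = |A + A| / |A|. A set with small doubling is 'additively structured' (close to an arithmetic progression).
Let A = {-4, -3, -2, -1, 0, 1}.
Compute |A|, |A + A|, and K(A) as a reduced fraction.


|A| = 6.
Compute A + A by enumerating all 36 pairs.
A + A = {-8, -7, -6, -5, -4, -3, -2, -1, 0, 1, 2}, so |A + A| = 11.
K = |A + A| / |A| = 11/6 (already in lowest terms) ≈ 1.8333.
Reference: AP of size 6 gives K = 11/6 ≈ 1.8333; a fully generic set of size 6 gives K ≈ 3.5000.

|A| = 6, |A + A| = 11, K = 11/6.


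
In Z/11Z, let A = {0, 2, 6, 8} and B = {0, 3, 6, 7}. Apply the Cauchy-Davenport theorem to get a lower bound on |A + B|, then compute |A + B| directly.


Cauchy-Davenport: |A + B| ≥ min(p, |A| + |B| - 1) for A, B nonempty in Z/pZ.
|A| = 4, |B| = 4, p = 11.
CD lower bound = min(11, 4 + 4 - 1) = min(11, 7) = 7.
Compute A + B mod 11 directly:
a = 0: 0+0=0, 0+3=3, 0+6=6, 0+7=7
a = 2: 2+0=2, 2+3=5, 2+6=8, 2+7=9
a = 6: 6+0=6, 6+3=9, 6+6=1, 6+7=2
a = 8: 8+0=8, 8+3=0, 8+6=3, 8+7=4
A + B = {0, 1, 2, 3, 4, 5, 6, 7, 8, 9}, so |A + B| = 10.
Verify: 10 ≥ 7? Yes ✓.

CD lower bound = 7, actual |A + B| = 10.


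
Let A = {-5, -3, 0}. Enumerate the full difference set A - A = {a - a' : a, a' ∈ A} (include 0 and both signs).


A - A = {a - a' : a, a' ∈ A}.
Compute a - a' for each ordered pair (a, a'):
a = -5: -5--5=0, -5--3=-2, -5-0=-5
a = -3: -3--5=2, -3--3=0, -3-0=-3
a = 0: 0--5=5, 0--3=3, 0-0=0
Collecting distinct values (and noting 0 appears from a-a):
A - A = {-5, -3, -2, 0, 2, 3, 5}
|A - A| = 7

A - A = {-5, -3, -2, 0, 2, 3, 5}


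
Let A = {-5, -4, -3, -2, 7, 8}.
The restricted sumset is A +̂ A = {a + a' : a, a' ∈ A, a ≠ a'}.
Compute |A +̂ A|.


Restricted sumset: A +̂ A = {a + a' : a ∈ A, a' ∈ A, a ≠ a'}.
Equivalently, take A + A and drop any sum 2a that is achievable ONLY as a + a for a ∈ A (i.e. sums representable only with equal summands).
Enumerate pairs (a, a') with a < a' (symmetric, so each unordered pair gives one sum; this covers all a ≠ a'):
  -5 + -4 = -9
  -5 + -3 = -8
  -5 + -2 = -7
  -5 + 7 = 2
  -5 + 8 = 3
  -4 + -3 = -7
  -4 + -2 = -6
  -4 + 7 = 3
  -4 + 8 = 4
  -3 + -2 = -5
  -3 + 7 = 4
  -3 + 8 = 5
  -2 + 7 = 5
  -2 + 8 = 6
  7 + 8 = 15
Collected distinct sums: {-9, -8, -7, -6, -5, 2, 3, 4, 5, 6, 15}
|A +̂ A| = 11
(Reference bound: |A +̂ A| ≥ 2|A| - 3 for |A| ≥ 2, with |A| = 6 giving ≥ 9.)

|A +̂ A| = 11


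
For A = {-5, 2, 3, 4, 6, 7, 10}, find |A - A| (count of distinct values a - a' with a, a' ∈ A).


A - A = {a - a' : a, a' ∈ A}; |A| = 7.
Bounds: 2|A|-1 ≤ |A - A| ≤ |A|² - |A| + 1, i.e. 13 ≤ |A - A| ≤ 43.
Note: 0 ∈ A - A always (from a - a). The set is symmetric: if d ∈ A - A then -d ∈ A - A.
Enumerate nonzero differences d = a - a' with a > a' (then include -d):
Positive differences: {1, 2, 3, 4, 5, 6, 7, 8, 9, 11, 12, 15}
Full difference set: {0} ∪ (positive diffs) ∪ (negative diffs).
|A - A| = 1 + 2·12 = 25 (matches direct enumeration: 25).

|A - A| = 25


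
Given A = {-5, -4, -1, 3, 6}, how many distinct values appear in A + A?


A + A = {a + a' : a, a' ∈ A}; |A| = 5.
General bounds: 2|A| - 1 ≤ |A + A| ≤ |A|(|A|+1)/2, i.e. 9 ≤ |A + A| ≤ 15.
Lower bound 2|A|-1 is attained iff A is an arithmetic progression.
Enumerate sums a + a' for a ≤ a' (symmetric, so this suffices):
a = -5: -5+-5=-10, -5+-4=-9, -5+-1=-6, -5+3=-2, -5+6=1
a = -4: -4+-4=-8, -4+-1=-5, -4+3=-1, -4+6=2
a = -1: -1+-1=-2, -1+3=2, -1+6=5
a = 3: 3+3=6, 3+6=9
a = 6: 6+6=12
Distinct sums: {-10, -9, -8, -6, -5, -2, -1, 1, 2, 5, 6, 9, 12}
|A + A| = 13

|A + A| = 13


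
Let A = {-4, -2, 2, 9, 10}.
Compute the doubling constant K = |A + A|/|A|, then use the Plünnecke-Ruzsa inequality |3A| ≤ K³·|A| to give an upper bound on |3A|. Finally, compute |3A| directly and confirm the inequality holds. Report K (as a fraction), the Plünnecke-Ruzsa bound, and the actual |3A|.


|A| = 5.
Step 1: Compute A + A by enumerating all 25 pairs.
A + A = {-8, -6, -4, -2, 0, 4, 5, 6, 7, 8, 11, 12, 18, 19, 20}, so |A + A| = 15.
Step 2: Doubling constant K = |A + A|/|A| = 15/5 = 15/5 ≈ 3.0000.
Step 3: Plünnecke-Ruzsa gives |3A| ≤ K³·|A| = (3.0000)³ · 5 ≈ 135.0000.
Step 4: Compute 3A = A + A + A directly by enumerating all triples (a,b,c) ∈ A³; |3A| = 30.
Step 5: Check 30 ≤ 135.0000? Yes ✓.

K = 15/5, Plünnecke-Ruzsa bound K³|A| ≈ 135.0000, |3A| = 30, inequality holds.


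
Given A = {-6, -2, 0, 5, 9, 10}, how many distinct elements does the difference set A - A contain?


A - A = {a - a' : a, a' ∈ A}; |A| = 6.
Bounds: 2|A|-1 ≤ |A - A| ≤ |A|² - |A| + 1, i.e. 11 ≤ |A - A| ≤ 31.
Note: 0 ∈ A - A always (from a - a). The set is symmetric: if d ∈ A - A then -d ∈ A - A.
Enumerate nonzero differences d = a - a' with a > a' (then include -d):
Positive differences: {1, 2, 4, 5, 6, 7, 9, 10, 11, 12, 15, 16}
Full difference set: {0} ∪ (positive diffs) ∪ (negative diffs).
|A - A| = 1 + 2·12 = 25 (matches direct enumeration: 25).

|A - A| = 25


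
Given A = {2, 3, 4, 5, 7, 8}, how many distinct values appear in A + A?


A + A = {a + a' : a, a' ∈ A}; |A| = 6.
General bounds: 2|A| - 1 ≤ |A + A| ≤ |A|(|A|+1)/2, i.e. 11 ≤ |A + A| ≤ 21.
Lower bound 2|A|-1 is attained iff A is an arithmetic progression.
Enumerate sums a + a' for a ≤ a' (symmetric, so this suffices):
a = 2: 2+2=4, 2+3=5, 2+4=6, 2+5=7, 2+7=9, 2+8=10
a = 3: 3+3=6, 3+4=7, 3+5=8, 3+7=10, 3+8=11
a = 4: 4+4=8, 4+5=9, 4+7=11, 4+8=12
a = 5: 5+5=10, 5+7=12, 5+8=13
a = 7: 7+7=14, 7+8=15
a = 8: 8+8=16
Distinct sums: {4, 5, 6, 7, 8, 9, 10, 11, 12, 13, 14, 15, 16}
|A + A| = 13

|A + A| = 13


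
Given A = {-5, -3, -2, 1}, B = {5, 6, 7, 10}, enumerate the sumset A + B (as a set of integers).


A + B = {a + b : a ∈ A, b ∈ B}.
Enumerate all |A|·|B| = 4·4 = 16 pairs (a, b) and collect distinct sums.
a = -5: -5+5=0, -5+6=1, -5+7=2, -5+10=5
a = -3: -3+5=2, -3+6=3, -3+7=4, -3+10=7
a = -2: -2+5=3, -2+6=4, -2+7=5, -2+10=8
a = 1: 1+5=6, 1+6=7, 1+7=8, 1+10=11
Collecting distinct sums: A + B = {0, 1, 2, 3, 4, 5, 6, 7, 8, 11}
|A + B| = 10

A + B = {0, 1, 2, 3, 4, 5, 6, 7, 8, 11}


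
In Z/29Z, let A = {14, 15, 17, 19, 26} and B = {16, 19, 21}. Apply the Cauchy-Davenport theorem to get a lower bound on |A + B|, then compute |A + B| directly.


Cauchy-Davenport: |A + B| ≥ min(p, |A| + |B| - 1) for A, B nonempty in Z/pZ.
|A| = 5, |B| = 3, p = 29.
CD lower bound = min(29, 5 + 3 - 1) = min(29, 7) = 7.
Compute A + B mod 29 directly:
a = 14: 14+16=1, 14+19=4, 14+21=6
a = 15: 15+16=2, 15+19=5, 15+21=7
a = 17: 17+16=4, 17+19=7, 17+21=9
a = 19: 19+16=6, 19+19=9, 19+21=11
a = 26: 26+16=13, 26+19=16, 26+21=18
A + B = {1, 2, 4, 5, 6, 7, 9, 11, 13, 16, 18}, so |A + B| = 11.
Verify: 11 ≥ 7? Yes ✓.

CD lower bound = 7, actual |A + B| = 11.


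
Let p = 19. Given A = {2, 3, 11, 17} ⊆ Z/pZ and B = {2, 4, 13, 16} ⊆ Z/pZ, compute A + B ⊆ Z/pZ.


Work in Z/19Z: reduce every sum a + b modulo 19.
Enumerate all 16 pairs:
a = 2: 2+2=4, 2+4=6, 2+13=15, 2+16=18
a = 3: 3+2=5, 3+4=7, 3+13=16, 3+16=0
a = 11: 11+2=13, 11+4=15, 11+13=5, 11+16=8
a = 17: 17+2=0, 17+4=2, 17+13=11, 17+16=14
Distinct residues collected: {0, 2, 4, 5, 6, 7, 8, 11, 13, 14, 15, 16, 18}
|A + B| = 13 (out of 19 total residues).

A + B = {0, 2, 4, 5, 6, 7, 8, 11, 13, 14, 15, 16, 18}


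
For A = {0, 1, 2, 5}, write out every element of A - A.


A - A = {a - a' : a, a' ∈ A}.
Compute a - a' for each ordered pair (a, a'):
a = 0: 0-0=0, 0-1=-1, 0-2=-2, 0-5=-5
a = 1: 1-0=1, 1-1=0, 1-2=-1, 1-5=-4
a = 2: 2-0=2, 2-1=1, 2-2=0, 2-5=-3
a = 5: 5-0=5, 5-1=4, 5-2=3, 5-5=0
Collecting distinct values (and noting 0 appears from a-a):
A - A = {-5, -4, -3, -2, -1, 0, 1, 2, 3, 4, 5}
|A - A| = 11

A - A = {-5, -4, -3, -2, -1, 0, 1, 2, 3, 4, 5}


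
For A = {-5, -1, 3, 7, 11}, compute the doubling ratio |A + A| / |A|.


|A| = 5.
Compute A + A by enumerating all 25 pairs.
A + A = {-10, -6, -2, 2, 6, 10, 14, 18, 22}, so |A + A| = 9.
K = |A + A| / |A| = 9/5 (already in lowest terms) ≈ 1.8000.
Reference: AP of size 5 gives K = 9/5 ≈ 1.8000; a fully generic set of size 5 gives K ≈ 3.0000.

|A| = 5, |A + A| = 9, K = 9/5.


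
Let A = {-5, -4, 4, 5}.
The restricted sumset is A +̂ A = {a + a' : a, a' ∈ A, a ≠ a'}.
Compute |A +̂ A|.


Restricted sumset: A +̂ A = {a + a' : a ∈ A, a' ∈ A, a ≠ a'}.
Equivalently, take A + A and drop any sum 2a that is achievable ONLY as a + a for a ∈ A (i.e. sums representable only with equal summands).
Enumerate pairs (a, a') with a < a' (symmetric, so each unordered pair gives one sum; this covers all a ≠ a'):
  -5 + -4 = -9
  -5 + 4 = -1
  -5 + 5 = 0
  -4 + 4 = 0
  -4 + 5 = 1
  4 + 5 = 9
Collected distinct sums: {-9, -1, 0, 1, 9}
|A +̂ A| = 5
(Reference bound: |A +̂ A| ≥ 2|A| - 3 for |A| ≥ 2, with |A| = 4 giving ≥ 5.)

|A +̂ A| = 5


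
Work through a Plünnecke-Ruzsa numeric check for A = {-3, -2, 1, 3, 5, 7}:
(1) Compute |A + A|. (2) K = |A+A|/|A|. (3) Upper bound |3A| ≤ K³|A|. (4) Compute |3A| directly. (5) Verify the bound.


|A| = 6.
Step 1: Compute A + A by enumerating all 36 pairs.
A + A = {-6, -5, -4, -2, -1, 0, 1, 2, 3, 4, 5, 6, 8, 10, 12, 14}, so |A + A| = 16.
Step 2: Doubling constant K = |A + A|/|A| = 16/6 = 16/6 ≈ 2.6667.
Step 3: Plünnecke-Ruzsa gives |3A| ≤ K³·|A| = (2.6667)³ · 6 ≈ 113.7778.
Step 4: Compute 3A = A + A + A directly by enumerating all triples (a,b,c) ∈ A³; |3A| = 27.
Step 5: Check 27 ≤ 113.7778? Yes ✓.

K = 16/6, Plünnecke-Ruzsa bound K³|A| ≈ 113.7778, |3A| = 27, inequality holds.


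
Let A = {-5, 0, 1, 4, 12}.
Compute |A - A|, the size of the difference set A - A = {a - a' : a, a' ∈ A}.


A - A = {a - a' : a, a' ∈ A}; |A| = 5.
Bounds: 2|A|-1 ≤ |A - A| ≤ |A|² - |A| + 1, i.e. 9 ≤ |A - A| ≤ 21.
Note: 0 ∈ A - A always (from a - a). The set is symmetric: if d ∈ A - A then -d ∈ A - A.
Enumerate nonzero differences d = a - a' with a > a' (then include -d):
Positive differences: {1, 3, 4, 5, 6, 8, 9, 11, 12, 17}
Full difference set: {0} ∪ (positive diffs) ∪ (negative diffs).
|A - A| = 1 + 2·10 = 21 (matches direct enumeration: 21).

|A - A| = 21


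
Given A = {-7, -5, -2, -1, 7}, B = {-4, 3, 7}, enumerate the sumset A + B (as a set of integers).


A + B = {a + b : a ∈ A, b ∈ B}.
Enumerate all |A|·|B| = 5·3 = 15 pairs (a, b) and collect distinct sums.
a = -7: -7+-4=-11, -7+3=-4, -7+7=0
a = -5: -5+-4=-9, -5+3=-2, -5+7=2
a = -2: -2+-4=-6, -2+3=1, -2+7=5
a = -1: -1+-4=-5, -1+3=2, -1+7=6
a = 7: 7+-4=3, 7+3=10, 7+7=14
Collecting distinct sums: A + B = {-11, -9, -6, -5, -4, -2, 0, 1, 2, 3, 5, 6, 10, 14}
|A + B| = 14

A + B = {-11, -9, -6, -5, -4, -2, 0, 1, 2, 3, 5, 6, 10, 14}


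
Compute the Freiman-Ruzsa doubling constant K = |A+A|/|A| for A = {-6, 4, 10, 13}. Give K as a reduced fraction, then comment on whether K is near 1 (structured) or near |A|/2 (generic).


|A| = 4.
Compute A + A by enumerating all 16 pairs.
A + A = {-12, -2, 4, 7, 8, 14, 17, 20, 23, 26}, so |A + A| = 10.
K = |A + A| / |A| = 10/4 = 5/2 ≈ 2.5000.
Reference: AP of size 4 gives K = 7/4 ≈ 1.7500; a fully generic set of size 4 gives K ≈ 2.5000.

|A| = 4, |A + A| = 10, K = 10/4 = 5/2.


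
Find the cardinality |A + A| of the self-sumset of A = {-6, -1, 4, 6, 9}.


A + A = {a + a' : a, a' ∈ A}; |A| = 5.
General bounds: 2|A| - 1 ≤ |A + A| ≤ |A|(|A|+1)/2, i.e. 9 ≤ |A + A| ≤ 15.
Lower bound 2|A|-1 is attained iff A is an arithmetic progression.
Enumerate sums a + a' for a ≤ a' (symmetric, so this suffices):
a = -6: -6+-6=-12, -6+-1=-7, -6+4=-2, -6+6=0, -6+9=3
a = -1: -1+-1=-2, -1+4=3, -1+6=5, -1+9=8
a = 4: 4+4=8, 4+6=10, 4+9=13
a = 6: 6+6=12, 6+9=15
a = 9: 9+9=18
Distinct sums: {-12, -7, -2, 0, 3, 5, 8, 10, 12, 13, 15, 18}
|A + A| = 12

|A + A| = 12


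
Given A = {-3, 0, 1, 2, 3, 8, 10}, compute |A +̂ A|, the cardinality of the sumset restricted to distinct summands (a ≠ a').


Restricted sumset: A +̂ A = {a + a' : a ∈ A, a' ∈ A, a ≠ a'}.
Equivalently, take A + A and drop any sum 2a that is achievable ONLY as a + a for a ∈ A (i.e. sums representable only with equal summands).
Enumerate pairs (a, a') with a < a' (symmetric, so each unordered pair gives one sum; this covers all a ≠ a'):
  -3 + 0 = -3
  -3 + 1 = -2
  -3 + 2 = -1
  -3 + 3 = 0
  -3 + 8 = 5
  -3 + 10 = 7
  0 + 1 = 1
  0 + 2 = 2
  0 + 3 = 3
  0 + 8 = 8
  0 + 10 = 10
  1 + 2 = 3
  1 + 3 = 4
  1 + 8 = 9
  1 + 10 = 11
  2 + 3 = 5
  2 + 8 = 10
  2 + 10 = 12
  3 + 8 = 11
  3 + 10 = 13
  8 + 10 = 18
Collected distinct sums: {-3, -2, -1, 0, 1, 2, 3, 4, 5, 7, 8, 9, 10, 11, 12, 13, 18}
|A +̂ A| = 17
(Reference bound: |A +̂ A| ≥ 2|A| - 3 for |A| ≥ 2, with |A| = 7 giving ≥ 11.)

|A +̂ A| = 17


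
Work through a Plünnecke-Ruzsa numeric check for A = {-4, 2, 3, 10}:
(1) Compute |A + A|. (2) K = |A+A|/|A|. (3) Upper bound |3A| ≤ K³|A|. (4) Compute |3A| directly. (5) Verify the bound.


|A| = 4.
Step 1: Compute A + A by enumerating all 16 pairs.
A + A = {-8, -2, -1, 4, 5, 6, 12, 13, 20}, so |A + A| = 9.
Step 2: Doubling constant K = |A + A|/|A| = 9/4 = 9/4 ≈ 2.2500.
Step 3: Plünnecke-Ruzsa gives |3A| ≤ K³·|A| = (2.2500)³ · 4 ≈ 45.5625.
Step 4: Compute 3A = A + A + A directly by enumerating all triples (a,b,c) ∈ A³; |3A| = 16.
Step 5: Check 16 ≤ 45.5625? Yes ✓.

K = 9/4, Plünnecke-Ruzsa bound K³|A| ≈ 45.5625, |3A| = 16, inequality holds.
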